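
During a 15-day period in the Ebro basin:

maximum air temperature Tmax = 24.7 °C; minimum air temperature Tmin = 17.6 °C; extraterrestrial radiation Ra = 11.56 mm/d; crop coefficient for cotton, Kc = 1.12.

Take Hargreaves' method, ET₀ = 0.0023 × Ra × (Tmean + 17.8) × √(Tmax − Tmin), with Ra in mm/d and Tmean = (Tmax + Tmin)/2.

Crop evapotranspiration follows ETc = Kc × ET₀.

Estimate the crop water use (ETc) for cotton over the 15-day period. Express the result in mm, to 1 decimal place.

Tmean = (24.7 + 17.6)/2 = 21.15 °C
ET₀ = 0.0023 × 11.56 × (21.15 + 17.8) × √7.1 = 0.0023 × 11.56 × 38.95 × 2.6646 = 2.7595 mm/d
ETc = Kc × ET₀ = 1.12 × 2.7595 = 3.0906 mm/d
Over 15 days: 3.0906 × 15 = 46.359 mm

46.4 mm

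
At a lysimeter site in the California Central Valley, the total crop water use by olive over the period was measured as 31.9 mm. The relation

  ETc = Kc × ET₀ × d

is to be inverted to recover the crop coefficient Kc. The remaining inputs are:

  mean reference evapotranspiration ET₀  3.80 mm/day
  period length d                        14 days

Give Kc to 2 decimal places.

0.60

ETc = Kc × ET₀ × d  ⇒  Kc = ETc / (ET₀ × d)
Kc = 31.9 / (3.80 × 14) = 31.9 / 53.20 = 0.5996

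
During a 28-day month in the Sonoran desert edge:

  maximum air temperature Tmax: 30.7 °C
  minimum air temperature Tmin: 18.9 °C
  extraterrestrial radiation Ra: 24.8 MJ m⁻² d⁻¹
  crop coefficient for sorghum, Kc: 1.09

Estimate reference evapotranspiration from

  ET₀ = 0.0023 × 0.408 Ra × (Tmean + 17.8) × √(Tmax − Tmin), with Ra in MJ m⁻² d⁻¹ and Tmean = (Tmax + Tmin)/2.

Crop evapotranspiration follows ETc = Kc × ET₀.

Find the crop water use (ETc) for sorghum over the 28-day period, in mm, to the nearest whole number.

104 mm

Tmean = (30.7 + 18.9)/2 = 24.80 °C
0.408 Ra = 0.408 × 24.8 = 10.1184 mm/d equivalent
ET₀ = 0.0023 × 10.1184 × (24.80 + 17.8) × √11.8 = 0.0023 × 10.1184 × 42.60 × 3.4351 = 3.4056 mm/d
ETc = Kc × ET₀ = 1.09 × 3.4056 = 3.7121 mm/d
Over 28 days: 3.7121 × 28 = 103.939 mm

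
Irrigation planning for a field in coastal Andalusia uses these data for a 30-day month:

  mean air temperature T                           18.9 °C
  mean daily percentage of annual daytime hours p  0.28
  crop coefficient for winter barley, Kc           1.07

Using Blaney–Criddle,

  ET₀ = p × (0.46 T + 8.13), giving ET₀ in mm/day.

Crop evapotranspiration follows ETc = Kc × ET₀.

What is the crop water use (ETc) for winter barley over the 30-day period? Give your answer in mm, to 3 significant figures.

ET₀ = 0.28 × (0.46 × 18.9 + 8.13) = 0.28 × 16.824 = 4.7107 mm/d
ETc = Kc × ET₀ = 1.07 × 4.7107 = 5.0404 mm/d
Over 30 days: 5.0404 × 30 = 151.212 mm

151 mm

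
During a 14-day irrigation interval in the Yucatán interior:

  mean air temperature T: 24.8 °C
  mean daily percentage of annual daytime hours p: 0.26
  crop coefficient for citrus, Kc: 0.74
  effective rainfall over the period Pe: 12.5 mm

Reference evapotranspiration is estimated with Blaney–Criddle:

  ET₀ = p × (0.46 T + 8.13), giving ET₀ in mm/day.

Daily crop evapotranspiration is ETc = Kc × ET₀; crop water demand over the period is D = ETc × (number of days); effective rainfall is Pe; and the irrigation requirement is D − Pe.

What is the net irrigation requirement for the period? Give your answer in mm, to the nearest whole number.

ET₀ = 0.26 × (0.46 × 24.8 + 8.13) = 0.26 × 19.538 = 5.0799 mm/d
ETc = Kc × ET₀ = 0.74 × 5.0799 = 3.7591 mm/d
Crop demand D = ETc × 14 d = 3.7591 × 14 = 52.627 mm
D − Pe = 52.627 − 12.5 = 40.127 mm

40 mm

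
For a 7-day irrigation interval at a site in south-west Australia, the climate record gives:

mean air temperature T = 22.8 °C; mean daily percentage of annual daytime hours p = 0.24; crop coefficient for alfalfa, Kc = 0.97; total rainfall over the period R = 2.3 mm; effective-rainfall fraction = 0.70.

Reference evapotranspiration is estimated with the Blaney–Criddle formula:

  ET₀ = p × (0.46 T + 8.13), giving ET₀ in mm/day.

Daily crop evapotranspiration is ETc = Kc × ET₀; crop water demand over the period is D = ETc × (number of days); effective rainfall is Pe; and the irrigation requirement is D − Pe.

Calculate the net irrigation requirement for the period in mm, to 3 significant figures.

28.7 mm

ET₀ = 0.24 × (0.46 × 22.8 + 8.13) = 0.24 × 18.618 = 4.4683 mm/d
ETc = Kc × ET₀ = 0.97 × 4.4683 = 4.3343 mm/d
Crop demand D = ETc × 7 d = 4.3343 × 7 = 30.340 mm
Pe = 0.70 × 2.3 = 1.610 mm
D − Pe = 30.340 − 1.610 = 28.730 mm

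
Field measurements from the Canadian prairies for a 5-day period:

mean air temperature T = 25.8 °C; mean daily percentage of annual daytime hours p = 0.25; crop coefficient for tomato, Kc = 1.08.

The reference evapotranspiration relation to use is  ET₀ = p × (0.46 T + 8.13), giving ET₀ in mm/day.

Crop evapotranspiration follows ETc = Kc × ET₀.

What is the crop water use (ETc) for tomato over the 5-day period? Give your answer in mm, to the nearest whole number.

ET₀ = 0.25 × (0.46 × 25.8 + 8.13) = 0.25 × 19.998 = 4.9995 mm/d
ETc = Kc × ET₀ = 1.08 × 4.9995 = 5.3995 mm/d
Over 5 days: 5.3995 × 5 = 26.998 mm

27 mm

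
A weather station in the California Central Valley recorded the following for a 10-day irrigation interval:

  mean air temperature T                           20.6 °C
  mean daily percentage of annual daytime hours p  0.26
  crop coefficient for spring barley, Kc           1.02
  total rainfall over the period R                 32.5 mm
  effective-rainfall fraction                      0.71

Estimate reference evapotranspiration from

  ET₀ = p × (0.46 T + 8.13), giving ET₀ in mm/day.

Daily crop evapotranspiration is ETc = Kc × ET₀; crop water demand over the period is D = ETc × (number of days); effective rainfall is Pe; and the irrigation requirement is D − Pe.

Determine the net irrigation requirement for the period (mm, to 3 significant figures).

23.6 mm

ET₀ = 0.26 × (0.46 × 20.6 + 8.13) = 0.26 × 17.606 = 4.5776 mm/d
ETc = Kc × ET₀ = 1.02 × 4.5776 = 4.6692 mm/d
Crop demand D = ETc × 10 d = 4.6692 × 10 = 46.692 mm
Pe = 0.71 × 32.5 = 23.075 mm
D − Pe = 46.692 − 23.075 = 23.617 mm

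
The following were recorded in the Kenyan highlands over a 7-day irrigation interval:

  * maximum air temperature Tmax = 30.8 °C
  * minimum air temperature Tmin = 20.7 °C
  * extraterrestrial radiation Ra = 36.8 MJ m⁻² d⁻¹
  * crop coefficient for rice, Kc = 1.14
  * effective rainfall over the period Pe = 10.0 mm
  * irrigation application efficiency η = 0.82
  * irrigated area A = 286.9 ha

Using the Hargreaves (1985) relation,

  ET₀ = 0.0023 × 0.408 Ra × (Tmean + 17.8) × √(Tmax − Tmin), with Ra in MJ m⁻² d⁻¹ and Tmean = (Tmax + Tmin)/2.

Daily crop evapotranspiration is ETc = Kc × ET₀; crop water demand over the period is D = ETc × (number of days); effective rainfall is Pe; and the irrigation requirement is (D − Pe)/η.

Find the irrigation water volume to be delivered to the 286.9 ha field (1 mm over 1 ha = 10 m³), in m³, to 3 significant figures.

98500 m³

Tmean = (30.8 + 20.7)/2 = 25.75 °C
0.408 Ra = 0.408 × 36.8 = 15.0144 mm/d equivalent
ET₀ = 0.0023 × 15.0144 × (25.75 + 17.8) × √10.1 = 0.0023 × 15.0144 × 43.55 × 3.1780 = 4.7794 mm/d
ETc = Kc × ET₀ = 1.14 × 4.7794 = 5.4485 mm/d
Crop demand D = ETc × 7 d = 5.4485 × 7 = 38.140 mm
D − Pe = 38.140 − 10.0 = 28.140 mm
Gross irrigation = 28.140 / 0.82 = 34.317 mm
Volume = 34.317 mm × 286.9 ha × 10 = 98455.5 m³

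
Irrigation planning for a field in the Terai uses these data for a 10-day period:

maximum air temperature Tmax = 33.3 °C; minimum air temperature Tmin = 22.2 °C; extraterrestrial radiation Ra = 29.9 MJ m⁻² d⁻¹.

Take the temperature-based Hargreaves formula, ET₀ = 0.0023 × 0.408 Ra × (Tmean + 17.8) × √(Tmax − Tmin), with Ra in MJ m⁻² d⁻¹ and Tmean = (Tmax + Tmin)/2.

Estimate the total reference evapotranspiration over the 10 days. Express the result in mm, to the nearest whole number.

43 mm

Tmean = (33.3 + 22.2)/2 = 27.75 °C
0.408 Ra = 0.408 × 29.9 = 12.1992 mm/d equivalent
ET₀ = 0.0023 × 12.1992 × (27.75 + 17.8) × √11.1 = 0.0023 × 12.1992 × 45.55 × 3.3317 = 4.2581 mm/d
Over 10 days: 4.2581 × 10 = 42.581 mm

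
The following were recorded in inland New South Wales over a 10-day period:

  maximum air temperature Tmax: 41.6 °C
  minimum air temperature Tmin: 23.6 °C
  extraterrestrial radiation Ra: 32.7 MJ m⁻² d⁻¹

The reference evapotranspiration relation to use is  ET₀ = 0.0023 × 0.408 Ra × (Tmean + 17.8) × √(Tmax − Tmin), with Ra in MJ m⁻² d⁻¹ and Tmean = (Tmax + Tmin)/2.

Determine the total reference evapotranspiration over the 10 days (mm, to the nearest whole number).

Tmean = (41.6 + 23.6)/2 = 32.60 °C
0.408 Ra = 0.408 × 32.7 = 13.3416 mm/d equivalent
ET₀ = 0.0023 × 13.3416 × (32.60 + 17.8) × √18.0 = 0.0023 × 13.3416 × 50.40 × 4.2426 = 6.5614 mm/d
Over 10 days: 6.5614 × 10 = 65.614 mm

66 mm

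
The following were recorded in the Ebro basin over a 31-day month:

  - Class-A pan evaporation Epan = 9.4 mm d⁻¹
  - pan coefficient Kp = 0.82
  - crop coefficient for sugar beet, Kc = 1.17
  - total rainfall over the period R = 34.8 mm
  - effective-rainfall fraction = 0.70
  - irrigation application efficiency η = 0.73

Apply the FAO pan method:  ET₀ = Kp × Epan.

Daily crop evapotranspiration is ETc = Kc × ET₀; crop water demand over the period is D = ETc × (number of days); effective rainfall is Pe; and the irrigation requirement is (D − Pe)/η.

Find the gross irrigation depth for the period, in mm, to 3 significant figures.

ET₀ = 0.82 × 9.4 = 7.7080 mm/d
ETc = Kc × ET₀ = 1.17 × 7.7080 = 9.0184 mm/d
Crop demand D = ETc × 31 d = 9.0184 × 31 = 279.570 mm
Pe = 0.70 × 34.8 = 24.360 mm
D − Pe = 279.570 − 24.360 = 255.210 mm
Gross irrigation = 255.210 / 0.73 = 349.603 mm

350 mm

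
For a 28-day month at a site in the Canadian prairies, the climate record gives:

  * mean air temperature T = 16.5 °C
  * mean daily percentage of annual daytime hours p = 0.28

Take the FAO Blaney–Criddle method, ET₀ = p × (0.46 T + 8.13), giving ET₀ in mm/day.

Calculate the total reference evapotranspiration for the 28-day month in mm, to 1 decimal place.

123.2 mm

ET₀ = 0.28 × (0.46 × 16.5 + 8.13) = 0.28 × 15.720 = 4.4016 mm/d
Monthly total = 4.4016 × 28 = 123.245 mm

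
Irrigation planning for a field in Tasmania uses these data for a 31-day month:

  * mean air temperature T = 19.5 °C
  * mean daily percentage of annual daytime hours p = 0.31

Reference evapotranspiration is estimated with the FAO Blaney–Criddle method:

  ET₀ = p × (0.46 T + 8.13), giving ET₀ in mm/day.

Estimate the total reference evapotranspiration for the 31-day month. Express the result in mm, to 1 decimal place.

ET₀ = 0.31 × (0.46 × 19.5 + 8.13) = 0.31 × 17.100 = 5.3010 mm/d
Monthly total = 5.3010 × 31 = 164.331 mm

164.3 mm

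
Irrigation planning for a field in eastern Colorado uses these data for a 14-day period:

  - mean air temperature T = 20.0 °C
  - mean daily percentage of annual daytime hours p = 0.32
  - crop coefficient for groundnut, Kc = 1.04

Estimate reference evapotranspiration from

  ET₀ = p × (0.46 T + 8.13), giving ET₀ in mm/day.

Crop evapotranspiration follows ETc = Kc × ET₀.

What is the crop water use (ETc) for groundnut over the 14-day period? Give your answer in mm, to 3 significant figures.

ET₀ = 0.32 × (0.46 × 20.0 + 8.13) = 0.32 × 17.330 = 5.5456 mm/d
ETc = Kc × ET₀ = 1.04 × 5.5456 = 5.7674 mm/d
Over 14 days: 5.7674 × 14 = 80.744 mm

80.7 mm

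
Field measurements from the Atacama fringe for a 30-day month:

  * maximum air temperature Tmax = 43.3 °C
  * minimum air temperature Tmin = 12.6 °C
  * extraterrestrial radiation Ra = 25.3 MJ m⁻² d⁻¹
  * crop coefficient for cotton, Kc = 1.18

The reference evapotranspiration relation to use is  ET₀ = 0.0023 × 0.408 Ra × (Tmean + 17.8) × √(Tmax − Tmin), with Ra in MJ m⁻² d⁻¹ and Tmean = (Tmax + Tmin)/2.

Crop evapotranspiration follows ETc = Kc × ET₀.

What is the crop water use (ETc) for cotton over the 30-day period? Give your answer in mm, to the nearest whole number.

213 mm

Tmean = (43.3 + 12.6)/2 = 27.95 °C
0.408 Ra = 0.408 × 25.3 = 10.3224 mm/d equivalent
ET₀ = 0.0023 × 10.3224 × (27.95 + 17.8) × √30.7 = 0.0023 × 10.3224 × 45.75 × 5.5408 = 6.0183 mm/d
ETc = Kc × ET₀ = 1.18 × 6.0183 = 7.1016 mm/d
Over 30 days: 7.1016 × 30 = 213.048 mm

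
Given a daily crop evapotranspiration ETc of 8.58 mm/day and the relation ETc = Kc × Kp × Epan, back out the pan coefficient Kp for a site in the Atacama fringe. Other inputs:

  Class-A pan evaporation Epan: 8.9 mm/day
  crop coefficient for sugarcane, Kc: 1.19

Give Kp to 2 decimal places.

0.81

ETc = Kc × Kp × Epan  ⇒  Kp = ETc / (Kc × Epan)
Kp = 8.58 / (1.19 × 8.9) = 8.58 / 10.591 = 0.8101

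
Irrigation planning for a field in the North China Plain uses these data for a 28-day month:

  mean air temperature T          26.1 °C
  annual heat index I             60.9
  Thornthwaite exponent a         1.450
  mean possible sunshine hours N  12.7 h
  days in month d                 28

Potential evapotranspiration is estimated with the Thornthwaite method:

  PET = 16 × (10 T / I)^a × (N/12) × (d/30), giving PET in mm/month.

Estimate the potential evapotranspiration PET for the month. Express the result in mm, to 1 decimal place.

10T/I = 10 × 26.1 / 60.9 = 4.2857
(10T/I)^a = 4.2857^1.450 = 8.2496
Uncorrected PET = 16 × 8.2496 = 131.994 mm
Correction = (N/12)(d/30) = (12.7/12)(28/30) = 0.9878
PET = 131.994 × 0.9878 = 130.384 mm/month

130.4 mm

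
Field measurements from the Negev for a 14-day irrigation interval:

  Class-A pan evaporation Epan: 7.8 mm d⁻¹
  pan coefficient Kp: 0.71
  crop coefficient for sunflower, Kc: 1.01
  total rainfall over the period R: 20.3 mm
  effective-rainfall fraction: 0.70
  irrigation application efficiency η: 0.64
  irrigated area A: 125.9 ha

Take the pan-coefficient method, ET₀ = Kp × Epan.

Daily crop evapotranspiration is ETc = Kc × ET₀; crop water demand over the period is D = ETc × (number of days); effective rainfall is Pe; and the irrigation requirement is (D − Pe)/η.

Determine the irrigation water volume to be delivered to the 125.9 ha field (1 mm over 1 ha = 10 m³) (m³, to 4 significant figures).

ET₀ = 0.71 × 7.8 = 5.5380 mm/d
ETc = Kc × ET₀ = 1.01 × 5.5380 = 5.5934 mm/d
Crop demand D = ETc × 14 d = 5.5934 × 14 = 78.308 mm
Pe = 0.70 × 20.3 = 14.210 mm
D − Pe = 78.308 − 14.210 = 64.098 mm
Gross irrigation = 64.098 / 0.64 = 100.153 mm
Volume = 100.153 mm × 125.9 ha × 10 = 126092.6 m³

126100 m³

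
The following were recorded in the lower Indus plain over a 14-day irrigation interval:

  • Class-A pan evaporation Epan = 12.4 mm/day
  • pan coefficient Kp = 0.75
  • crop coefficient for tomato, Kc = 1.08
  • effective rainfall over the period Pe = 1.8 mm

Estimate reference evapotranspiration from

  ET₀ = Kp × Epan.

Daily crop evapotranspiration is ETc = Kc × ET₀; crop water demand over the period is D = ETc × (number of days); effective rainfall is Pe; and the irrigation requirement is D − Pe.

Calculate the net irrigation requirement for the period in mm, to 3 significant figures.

ET₀ = 0.75 × 12.4 = 9.3000 mm/d
ETc = Kc × ET₀ = 1.08 × 9.3000 = 10.0440 mm/d
Crop demand D = ETc × 14 d = 10.0440 × 14 = 140.616 mm
D − Pe = 140.616 − 1.8 = 138.816 mm

139 mm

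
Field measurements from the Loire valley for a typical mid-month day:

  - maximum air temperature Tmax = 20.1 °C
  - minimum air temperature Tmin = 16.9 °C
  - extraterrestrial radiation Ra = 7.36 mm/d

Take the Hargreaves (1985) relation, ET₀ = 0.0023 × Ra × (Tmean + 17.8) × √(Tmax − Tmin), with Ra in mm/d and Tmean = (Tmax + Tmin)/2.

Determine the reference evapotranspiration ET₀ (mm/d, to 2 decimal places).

1.10 mm/d

Tmean = (20.1 + 16.9)/2 = 18.50 °C
ET₀ = 0.0023 × 7.36 × (18.50 + 17.8) × √3.2 = 0.0023 × 7.36 × 36.30 × 1.7889 = 1.0993 mm/d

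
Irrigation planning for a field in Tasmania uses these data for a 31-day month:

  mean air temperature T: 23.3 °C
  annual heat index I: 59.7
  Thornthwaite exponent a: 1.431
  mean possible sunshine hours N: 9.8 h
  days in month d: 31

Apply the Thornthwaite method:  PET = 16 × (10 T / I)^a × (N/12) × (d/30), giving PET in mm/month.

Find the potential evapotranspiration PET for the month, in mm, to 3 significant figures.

94.8 mm

10T/I = 10 × 23.3 / 59.7 = 3.9028
(10T/I)^a = 3.9028^1.431 = 7.0187
Uncorrected PET = 16 × 7.0187 = 112.299 mm
Correction = (N/12)(d/30) = (9.8/12)(31/30) = 0.8439
PET = 112.299 × 0.8439 = 94.769 mm/month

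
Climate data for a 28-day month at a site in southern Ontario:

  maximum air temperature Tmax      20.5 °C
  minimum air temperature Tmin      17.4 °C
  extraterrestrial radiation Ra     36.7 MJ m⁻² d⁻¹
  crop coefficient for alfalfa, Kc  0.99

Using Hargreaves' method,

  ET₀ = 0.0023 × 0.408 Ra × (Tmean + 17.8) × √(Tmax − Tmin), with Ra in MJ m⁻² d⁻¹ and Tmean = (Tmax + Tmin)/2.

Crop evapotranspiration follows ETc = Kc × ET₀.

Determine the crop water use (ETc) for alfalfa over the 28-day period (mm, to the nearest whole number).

62 mm

Tmean = (20.5 + 17.4)/2 = 18.95 °C
0.408 Ra = 0.408 × 36.7 = 14.9736 mm/d equivalent
ET₀ = 0.0023 × 14.9736 × (18.95 + 17.8) × √3.1 = 0.0023 × 14.9736 × 36.75 × 1.7607 = 2.2284 mm/d
ETc = Kc × ET₀ = 0.99 × 2.2284 = 2.2061 mm/d
Over 28 days: 2.2061 × 28 = 61.771 mm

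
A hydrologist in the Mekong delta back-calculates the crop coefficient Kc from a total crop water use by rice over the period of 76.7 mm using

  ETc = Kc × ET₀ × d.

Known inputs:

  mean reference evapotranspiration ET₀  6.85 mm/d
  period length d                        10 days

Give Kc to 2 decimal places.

ETc = Kc × ET₀ × d  ⇒  Kc = ETc / (ET₀ × d)
Kc = 76.7 / (6.85 × 10) = 76.7 / 68.50 = 1.1197

1.12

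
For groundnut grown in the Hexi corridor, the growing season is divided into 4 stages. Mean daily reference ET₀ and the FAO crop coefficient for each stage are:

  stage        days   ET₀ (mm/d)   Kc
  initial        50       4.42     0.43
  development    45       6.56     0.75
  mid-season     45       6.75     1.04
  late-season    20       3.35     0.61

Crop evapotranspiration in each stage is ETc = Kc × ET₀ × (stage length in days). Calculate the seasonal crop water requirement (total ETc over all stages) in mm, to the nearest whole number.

673 mm

initial: 0.43 × 4.42 × 50 = 95.03 mm
development: 0.75 × 6.56 × 45 = 221.40 mm
mid-season: 1.04 × 6.75 × 45 = 315.90 mm
late-season: 0.61 × 3.35 × 20 = 40.87 mm
Seasonal total = 673.20 mm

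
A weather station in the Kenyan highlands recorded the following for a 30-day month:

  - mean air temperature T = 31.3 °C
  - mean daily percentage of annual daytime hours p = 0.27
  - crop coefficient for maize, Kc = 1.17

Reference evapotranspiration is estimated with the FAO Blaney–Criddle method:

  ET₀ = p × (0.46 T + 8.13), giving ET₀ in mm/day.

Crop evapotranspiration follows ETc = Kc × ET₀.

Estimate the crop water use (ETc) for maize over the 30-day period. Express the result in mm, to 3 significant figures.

ET₀ = 0.27 × (0.46 × 31.3 + 8.13) = 0.27 × 22.528 = 6.0826 mm/d
ETc = Kc × ET₀ = 1.17 × 6.0826 = 7.1166 mm/d
Over 30 days: 7.1166 × 30 = 213.498 mm

213 mm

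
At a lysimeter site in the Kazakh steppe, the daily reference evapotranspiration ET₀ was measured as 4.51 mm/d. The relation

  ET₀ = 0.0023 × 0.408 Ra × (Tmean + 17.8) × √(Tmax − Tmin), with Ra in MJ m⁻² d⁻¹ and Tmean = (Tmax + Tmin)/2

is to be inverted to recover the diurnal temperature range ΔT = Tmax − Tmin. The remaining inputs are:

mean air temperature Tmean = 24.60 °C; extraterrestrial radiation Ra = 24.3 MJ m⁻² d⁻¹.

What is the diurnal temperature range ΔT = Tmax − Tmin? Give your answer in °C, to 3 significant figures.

√ΔT = ET₀ / [0.0023 × 0.408 × Ra × (Tmean+17.8)] = 4.51 / (0.0023 × 9.9144 × 42.40) = 4.6646
ΔT = 4.6646² = 21.758 °C

21.8 °C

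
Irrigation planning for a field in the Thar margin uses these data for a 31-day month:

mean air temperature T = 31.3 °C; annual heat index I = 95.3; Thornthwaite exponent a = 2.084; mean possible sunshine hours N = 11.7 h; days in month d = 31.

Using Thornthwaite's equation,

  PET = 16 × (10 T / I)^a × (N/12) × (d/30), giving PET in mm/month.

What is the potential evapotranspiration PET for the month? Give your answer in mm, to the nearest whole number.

10T/I = 10 × 31.3 / 95.3 = 3.2844
(10T/I)^a = 3.2844^2.084 = 11.9205
Uncorrected PET = 16 × 11.9205 = 190.728 mm
Correction = (N/12)(d/30) = (11.7/12)(31/30) = 1.0075
PET = 190.728 × 1.0075 = 192.158 mm/month

192 mm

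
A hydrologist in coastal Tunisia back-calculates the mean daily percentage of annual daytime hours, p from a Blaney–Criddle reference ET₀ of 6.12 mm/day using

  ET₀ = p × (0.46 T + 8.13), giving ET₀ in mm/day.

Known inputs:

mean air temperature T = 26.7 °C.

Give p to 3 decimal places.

p = ET₀ / (0.46 T + 8.13) = 6.12 / (0.46 × 26.7 + 8.13) = 6.12 / 20.412 = 0.2998

0.300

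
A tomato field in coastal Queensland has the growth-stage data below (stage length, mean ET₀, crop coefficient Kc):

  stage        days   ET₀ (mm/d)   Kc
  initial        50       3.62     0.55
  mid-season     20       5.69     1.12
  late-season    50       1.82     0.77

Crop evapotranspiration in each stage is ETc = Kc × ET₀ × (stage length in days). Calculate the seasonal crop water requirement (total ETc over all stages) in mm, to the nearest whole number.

297 mm

initial: 0.55 × 3.62 × 50 = 99.55 mm
mid-season: 1.12 × 5.69 × 20 = 127.46 mm
late-season: 0.77 × 1.82 × 50 = 70.07 mm
Seasonal total = 297.08 mm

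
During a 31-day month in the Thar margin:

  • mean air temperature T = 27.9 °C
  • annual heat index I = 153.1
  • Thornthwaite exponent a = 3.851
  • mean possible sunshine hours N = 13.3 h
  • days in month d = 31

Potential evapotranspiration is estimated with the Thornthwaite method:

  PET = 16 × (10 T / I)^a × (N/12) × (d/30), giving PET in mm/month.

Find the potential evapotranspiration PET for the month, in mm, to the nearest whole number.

185 mm

10T/I = 10 × 27.9 / 153.1 = 1.8223
(10T/I)^a = 1.8223^3.851 = 10.0843
Uncorrected PET = 16 × 10.0843 = 161.349 mm
Correction = (N/12)(d/30) = (13.3/12)(31/30) = 1.1453
PET = 161.349 × 1.1453 = 184.793 mm/month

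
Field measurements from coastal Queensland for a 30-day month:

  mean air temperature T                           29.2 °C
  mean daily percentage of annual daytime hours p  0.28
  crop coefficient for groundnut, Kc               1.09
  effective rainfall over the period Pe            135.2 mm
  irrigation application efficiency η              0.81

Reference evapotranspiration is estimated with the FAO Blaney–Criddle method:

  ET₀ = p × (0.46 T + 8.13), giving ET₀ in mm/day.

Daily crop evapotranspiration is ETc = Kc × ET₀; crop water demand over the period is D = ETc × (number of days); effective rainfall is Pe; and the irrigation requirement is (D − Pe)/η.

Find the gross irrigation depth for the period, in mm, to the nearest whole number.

ET₀ = 0.28 × (0.46 × 29.2 + 8.13) = 0.28 × 21.562 = 6.0374 mm/d
ETc = Kc × ET₀ = 1.09 × 6.0374 = 6.5808 mm/d
Crop demand D = ETc × 30 d = 6.5808 × 30 = 197.424 mm
D − Pe = 197.424 − 135.2 = 62.224 mm
Gross irrigation = 62.224 / 0.81 = 76.820 mm

77 mm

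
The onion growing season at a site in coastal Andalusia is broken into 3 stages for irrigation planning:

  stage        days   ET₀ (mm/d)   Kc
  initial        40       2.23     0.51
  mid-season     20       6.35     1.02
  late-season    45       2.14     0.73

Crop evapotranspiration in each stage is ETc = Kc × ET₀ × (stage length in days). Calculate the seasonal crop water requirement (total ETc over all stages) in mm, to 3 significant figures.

initial: 0.51 × 2.23 × 40 = 45.49 mm
mid-season: 1.02 × 6.35 × 20 = 129.54 mm
late-season: 0.73 × 2.14 × 45 = 70.30 mm
Seasonal total = 245.33 mm

245 mm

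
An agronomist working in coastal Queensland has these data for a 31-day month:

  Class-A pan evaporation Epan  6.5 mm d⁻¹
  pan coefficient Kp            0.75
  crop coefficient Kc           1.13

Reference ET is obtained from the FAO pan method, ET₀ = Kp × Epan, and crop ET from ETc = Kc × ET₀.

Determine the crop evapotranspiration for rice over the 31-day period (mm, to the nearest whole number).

ET₀ = 0.75 × 6.5 = 4.8750 mm/d
ETc = Kc × ET₀ = 1.13 × 4.8750 = 5.5088 mm/d
Over 31 days: 5.5088 × 31 = 170.773 mm

171 mm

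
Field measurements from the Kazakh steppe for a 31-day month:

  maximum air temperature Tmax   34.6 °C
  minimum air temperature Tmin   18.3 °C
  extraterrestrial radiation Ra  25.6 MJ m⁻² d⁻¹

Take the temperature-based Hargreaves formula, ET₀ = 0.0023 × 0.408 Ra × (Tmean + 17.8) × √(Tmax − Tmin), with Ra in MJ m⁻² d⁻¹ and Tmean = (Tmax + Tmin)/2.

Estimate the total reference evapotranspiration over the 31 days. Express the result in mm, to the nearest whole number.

Tmean = (34.6 + 18.3)/2 = 26.45 °C
0.408 Ra = 0.408 × 25.6 = 10.4448 mm/d equivalent
ET₀ = 0.0023 × 10.4448 × (26.45 + 17.8) × √16.3 = 0.0023 × 10.4448 × 44.25 × 4.0373 = 4.2917 mm/d
Over 31 days: 4.2917 × 31 = 133.043 mm

133 mm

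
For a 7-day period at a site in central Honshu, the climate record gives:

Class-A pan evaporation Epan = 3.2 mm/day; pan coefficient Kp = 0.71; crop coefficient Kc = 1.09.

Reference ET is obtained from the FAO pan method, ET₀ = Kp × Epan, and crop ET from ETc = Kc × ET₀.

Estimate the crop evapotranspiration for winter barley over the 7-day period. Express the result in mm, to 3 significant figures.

17.3 mm

ET₀ = 0.71 × 3.2 = 2.2720 mm/d
ETc = Kc × ET₀ = 1.09 × 2.2720 = 2.4765 mm/d
Over 7 days: 2.4765 × 7 = 17.336 mm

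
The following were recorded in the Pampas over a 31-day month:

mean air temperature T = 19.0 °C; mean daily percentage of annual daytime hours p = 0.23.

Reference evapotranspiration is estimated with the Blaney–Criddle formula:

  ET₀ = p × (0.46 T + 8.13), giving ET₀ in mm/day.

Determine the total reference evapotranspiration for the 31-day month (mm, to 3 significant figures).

120 mm

ET₀ = 0.23 × (0.46 × 19.0 + 8.13) = 0.23 × 16.870 = 3.8801 mm/d
Monthly total = 3.8801 × 31 = 120.283 mm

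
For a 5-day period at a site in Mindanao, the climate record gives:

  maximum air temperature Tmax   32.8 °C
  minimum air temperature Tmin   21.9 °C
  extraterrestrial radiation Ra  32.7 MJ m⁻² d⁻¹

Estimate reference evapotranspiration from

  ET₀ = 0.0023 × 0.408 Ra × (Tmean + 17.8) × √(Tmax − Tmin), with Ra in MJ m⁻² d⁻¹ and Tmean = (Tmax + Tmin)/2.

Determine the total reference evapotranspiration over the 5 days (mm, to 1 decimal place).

22.9 mm

Tmean = (32.8 + 21.9)/2 = 27.35 °C
0.408 Ra = 0.408 × 32.7 = 13.3416 mm/d equivalent
ET₀ = 0.0023 × 13.3416 × (27.35 + 17.8) × √10.9 = 0.0023 × 13.3416 × 45.15 × 3.3015 = 4.5741 mm/d
Over 5 days: 4.5741 × 5 = 22.871 mm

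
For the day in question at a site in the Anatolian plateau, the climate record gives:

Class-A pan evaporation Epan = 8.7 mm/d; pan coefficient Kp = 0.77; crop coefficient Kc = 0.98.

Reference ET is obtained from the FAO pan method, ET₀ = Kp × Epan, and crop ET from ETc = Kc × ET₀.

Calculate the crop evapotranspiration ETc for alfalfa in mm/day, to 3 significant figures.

ET₀ = 0.77 × 8.7 = 6.6990 mm/d
ETc = Kc × ET₀ = 0.98 × 6.6990 = 6.5650 mm/d

6.57 mm/day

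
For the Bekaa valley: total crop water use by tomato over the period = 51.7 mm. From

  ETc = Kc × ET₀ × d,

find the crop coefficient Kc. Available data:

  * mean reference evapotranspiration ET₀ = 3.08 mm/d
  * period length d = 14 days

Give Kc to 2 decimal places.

ETc = Kc × ET₀ × d  ⇒  Kc = ETc / (ET₀ × d)
Kc = 51.7 / (3.08 × 14) = 51.7 / 43.12 = 1.1990

1.20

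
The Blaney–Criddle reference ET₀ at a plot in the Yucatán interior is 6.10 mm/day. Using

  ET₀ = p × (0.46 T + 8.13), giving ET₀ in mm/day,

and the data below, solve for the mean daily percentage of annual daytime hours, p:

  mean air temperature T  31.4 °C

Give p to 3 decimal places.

p = ET₀ / (0.46 T + 8.13) = 6.10 / (0.46 × 31.4 + 8.13) = 6.10 / 22.574 = 0.2702

0.270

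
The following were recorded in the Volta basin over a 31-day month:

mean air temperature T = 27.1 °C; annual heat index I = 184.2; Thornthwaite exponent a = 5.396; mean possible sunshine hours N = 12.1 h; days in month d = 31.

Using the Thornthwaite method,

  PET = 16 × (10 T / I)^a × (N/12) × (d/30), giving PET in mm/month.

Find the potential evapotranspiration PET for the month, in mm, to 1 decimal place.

133.9 mm

10T/I = 10 × 27.1 / 184.2 = 1.4712
(10T/I)^a = 1.4712^5.396 = 8.0308
Uncorrected PET = 16 × 8.0308 = 128.493 mm
Correction = (N/12)(d/30) = (12.1/12)(31/30) = 1.0419
PET = 128.493 × 1.0419 = 133.877 mm/month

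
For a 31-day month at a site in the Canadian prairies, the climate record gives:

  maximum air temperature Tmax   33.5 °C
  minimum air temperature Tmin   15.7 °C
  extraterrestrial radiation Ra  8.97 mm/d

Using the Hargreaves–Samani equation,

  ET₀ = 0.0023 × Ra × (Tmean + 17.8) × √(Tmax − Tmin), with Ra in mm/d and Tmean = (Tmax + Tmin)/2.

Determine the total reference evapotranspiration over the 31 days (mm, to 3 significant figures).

114 mm

Tmean = (33.5 + 15.7)/2 = 24.60 °C
ET₀ = 0.0023 × 8.97 × (24.60 + 17.8) × √17.8 = 0.0023 × 8.97 × 42.40 × 4.2190 = 3.6906 mm/d
Over 31 days: 3.6906 × 31 = 114.409 mm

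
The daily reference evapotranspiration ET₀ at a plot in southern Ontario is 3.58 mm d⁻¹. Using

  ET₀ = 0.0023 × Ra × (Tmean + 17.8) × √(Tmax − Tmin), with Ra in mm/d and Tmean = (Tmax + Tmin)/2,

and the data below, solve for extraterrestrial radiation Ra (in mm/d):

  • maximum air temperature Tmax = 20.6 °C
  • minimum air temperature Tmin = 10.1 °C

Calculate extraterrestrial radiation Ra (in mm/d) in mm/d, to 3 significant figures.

Tmean = 15.35 °C; √ΔT = 3.2404
Ra = ET₀ / [0.0023 × (Tmean+17.8) × √ΔT] = 3.58 / (0.0023 × 33.15 × 3.2404) = 14.490 mm/d

14.5 mm/d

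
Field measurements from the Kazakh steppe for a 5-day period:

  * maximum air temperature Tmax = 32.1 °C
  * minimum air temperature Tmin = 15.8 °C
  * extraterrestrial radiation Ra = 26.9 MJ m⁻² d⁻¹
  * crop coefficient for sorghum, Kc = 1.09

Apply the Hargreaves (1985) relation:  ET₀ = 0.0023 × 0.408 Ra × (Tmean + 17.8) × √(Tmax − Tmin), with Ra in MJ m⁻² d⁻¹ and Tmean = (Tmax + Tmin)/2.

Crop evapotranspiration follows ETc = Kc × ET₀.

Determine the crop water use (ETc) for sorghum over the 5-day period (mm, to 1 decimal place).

23.2 mm

Tmean = (32.1 + 15.8)/2 = 23.95 °C
0.408 Ra = 0.408 × 26.9 = 10.9752 mm/d equivalent
ET₀ = 0.0023 × 10.9752 × (23.95 + 17.8) × √16.3 = 0.0023 × 10.9752 × 41.75 × 4.0373 = 4.2549 mm/d
ETc = Kc × ET₀ = 1.09 × 4.2549 = 4.6378 mm/d
Over 5 days: 4.6378 × 5 = 23.189 mm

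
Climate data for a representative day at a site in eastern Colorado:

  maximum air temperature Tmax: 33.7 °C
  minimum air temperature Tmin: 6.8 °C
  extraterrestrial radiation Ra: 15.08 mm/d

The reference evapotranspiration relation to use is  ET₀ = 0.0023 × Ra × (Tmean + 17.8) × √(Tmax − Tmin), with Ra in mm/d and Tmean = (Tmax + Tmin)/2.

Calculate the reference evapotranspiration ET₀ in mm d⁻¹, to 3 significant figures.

Tmean = (33.7 + 6.8)/2 = 20.25 °C
ET₀ = 0.0023 × 15.08 × (20.25 + 17.8) × √26.9 = 0.0023 × 15.08 × 38.05 × 5.1865 = 6.8448 mm/d

6.84 mm d⁻¹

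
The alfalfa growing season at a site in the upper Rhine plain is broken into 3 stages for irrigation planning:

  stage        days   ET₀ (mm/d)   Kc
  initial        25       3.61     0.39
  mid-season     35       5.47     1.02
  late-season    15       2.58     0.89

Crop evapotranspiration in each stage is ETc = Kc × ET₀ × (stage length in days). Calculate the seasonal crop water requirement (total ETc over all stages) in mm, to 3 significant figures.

265 mm

initial: 0.39 × 3.61 × 25 = 35.20 mm
mid-season: 1.02 × 5.47 × 35 = 195.28 mm
late-season: 0.89 × 2.58 × 15 = 34.44 mm
Seasonal total = 264.92 mm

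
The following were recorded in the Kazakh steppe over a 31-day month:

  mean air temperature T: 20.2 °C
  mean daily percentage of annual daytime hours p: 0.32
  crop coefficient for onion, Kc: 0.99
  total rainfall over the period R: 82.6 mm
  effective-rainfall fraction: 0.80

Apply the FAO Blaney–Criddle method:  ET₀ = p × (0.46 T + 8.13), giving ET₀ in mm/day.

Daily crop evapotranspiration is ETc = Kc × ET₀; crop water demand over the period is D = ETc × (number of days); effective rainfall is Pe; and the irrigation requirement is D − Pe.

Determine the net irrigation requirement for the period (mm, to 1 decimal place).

ET₀ = 0.32 × (0.46 × 20.2 + 8.13) = 0.32 × 17.422 = 5.5750 mm/d
ETc = Kc × ET₀ = 0.99 × 5.5750 = 5.5193 mm/d
Crop demand D = ETc × 31 d = 5.5193 × 31 = 171.098 mm
Pe = 0.80 × 82.6 = 66.080 mm
D − Pe = 171.098 − 66.080 = 105.018 mm

105.0 mm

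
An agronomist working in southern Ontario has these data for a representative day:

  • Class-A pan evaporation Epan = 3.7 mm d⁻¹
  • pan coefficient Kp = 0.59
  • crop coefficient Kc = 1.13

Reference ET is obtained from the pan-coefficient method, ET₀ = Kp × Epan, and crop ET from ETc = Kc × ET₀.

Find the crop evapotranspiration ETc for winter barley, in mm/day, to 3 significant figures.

ET₀ = 0.59 × 3.7 = 2.1830 mm/d
ETc = Kc × ET₀ = 1.13 × 2.1830 = 2.4668 mm/d

2.47 mm/day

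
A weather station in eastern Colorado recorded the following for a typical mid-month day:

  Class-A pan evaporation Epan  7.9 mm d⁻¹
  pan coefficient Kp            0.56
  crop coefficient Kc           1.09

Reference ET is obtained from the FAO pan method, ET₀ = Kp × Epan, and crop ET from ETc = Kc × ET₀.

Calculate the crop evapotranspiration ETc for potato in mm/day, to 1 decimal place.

ET₀ = 0.56 × 7.9 = 4.4240 mm/d
ETc = Kc × ET₀ = 1.09 × 4.4240 = 4.8222 mm/d

4.8 mm/day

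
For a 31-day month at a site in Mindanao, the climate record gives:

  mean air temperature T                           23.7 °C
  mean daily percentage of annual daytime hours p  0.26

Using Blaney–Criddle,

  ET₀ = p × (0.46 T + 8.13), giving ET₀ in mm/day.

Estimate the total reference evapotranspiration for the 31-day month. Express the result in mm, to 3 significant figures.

ET₀ = 0.26 × (0.46 × 23.7 + 8.13) = 0.26 × 19.032 = 4.9483 mm/d
Monthly total = 4.9483 × 31 = 153.397 mm

153 mm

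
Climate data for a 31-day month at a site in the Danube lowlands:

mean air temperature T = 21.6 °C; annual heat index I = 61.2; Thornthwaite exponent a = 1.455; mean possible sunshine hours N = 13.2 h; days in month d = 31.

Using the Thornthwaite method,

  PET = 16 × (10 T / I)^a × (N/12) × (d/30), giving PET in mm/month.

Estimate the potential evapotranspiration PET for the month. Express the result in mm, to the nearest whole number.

10T/I = 10 × 21.6 / 61.2 = 3.5294
(10T/I)^a = 3.5294^1.455 = 6.2648
Uncorrected PET = 16 × 6.2648 = 100.237 mm
Correction = (N/12)(d/30) = (13.2/12)(31/30) = 1.1367
PET = 100.237 × 1.1367 = 113.939 mm/month

114 mm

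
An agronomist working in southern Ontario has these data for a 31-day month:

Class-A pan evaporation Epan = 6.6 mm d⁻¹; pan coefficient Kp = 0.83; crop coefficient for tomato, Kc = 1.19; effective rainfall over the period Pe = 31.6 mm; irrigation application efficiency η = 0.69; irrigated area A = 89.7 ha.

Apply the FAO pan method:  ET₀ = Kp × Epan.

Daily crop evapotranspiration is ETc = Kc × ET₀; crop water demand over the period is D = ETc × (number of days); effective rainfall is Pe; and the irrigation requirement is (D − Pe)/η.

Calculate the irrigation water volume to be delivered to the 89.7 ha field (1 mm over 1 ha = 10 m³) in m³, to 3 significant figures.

222000 m³

ET₀ = 0.83 × 6.6 = 5.4780 mm/d
ETc = Kc × ET₀ = 1.19 × 5.4780 = 6.5188 mm/d
Crop demand D = ETc × 31 d = 6.5188 × 31 = 202.083 mm
D − Pe = 202.083 − 31.6 = 170.483 mm
Gross irrigation = 170.483 / 0.69 = 247.077 mm
Volume = 247.077 mm × 89.7 ha × 10 = 221628.1 m³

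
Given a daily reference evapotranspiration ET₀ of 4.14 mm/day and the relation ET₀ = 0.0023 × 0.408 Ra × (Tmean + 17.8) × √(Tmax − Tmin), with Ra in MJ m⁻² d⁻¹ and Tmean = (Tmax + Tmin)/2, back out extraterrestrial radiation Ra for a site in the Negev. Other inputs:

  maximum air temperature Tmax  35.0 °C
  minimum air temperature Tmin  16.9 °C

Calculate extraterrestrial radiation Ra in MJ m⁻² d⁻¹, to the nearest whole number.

24 MJ m⁻² d⁻¹

Tmean = (35.0+16.9)/2 = 25.95 °C; ΔT = 18.1
Ra = ET₀ / [0.0023 × 0.408 × (Tmean+17.8) × √ΔT]
   = 4.14 / (0.0023 × 0.408 × 43.75 × 4.2544) = 23.703 MJ m⁻² d⁻¹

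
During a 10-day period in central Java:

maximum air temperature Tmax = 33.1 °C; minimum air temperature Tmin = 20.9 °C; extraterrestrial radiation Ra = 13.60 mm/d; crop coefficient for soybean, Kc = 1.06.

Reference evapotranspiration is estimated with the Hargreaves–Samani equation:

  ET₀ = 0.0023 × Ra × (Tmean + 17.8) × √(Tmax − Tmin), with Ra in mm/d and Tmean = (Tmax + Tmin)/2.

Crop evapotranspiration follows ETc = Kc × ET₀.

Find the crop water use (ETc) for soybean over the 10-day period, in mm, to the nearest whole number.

52 mm

Tmean = (33.1 + 20.9)/2 = 27.00 °C
ET₀ = 0.0023 × 13.60 × (27.00 + 17.8) × √12.2 = 0.0023 × 13.60 × 44.80 × 3.4928 = 4.8946 mm/d
ETc = Kc × ET₀ = 1.06 × 4.8946 = 5.1883 mm/d
Over 10 days: 5.1883 × 10 = 51.883 mm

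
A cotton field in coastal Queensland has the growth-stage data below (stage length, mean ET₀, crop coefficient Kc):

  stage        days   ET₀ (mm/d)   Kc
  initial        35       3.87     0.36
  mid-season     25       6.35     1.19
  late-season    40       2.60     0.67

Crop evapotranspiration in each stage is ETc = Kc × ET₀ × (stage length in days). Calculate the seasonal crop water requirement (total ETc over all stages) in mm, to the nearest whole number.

307 mm

initial: 0.36 × 3.87 × 35 = 48.76 mm
mid-season: 1.19 × 6.35 × 25 = 188.91 mm
late-season: 0.67 × 2.60 × 40 = 69.68 mm
Seasonal total = 307.35 mm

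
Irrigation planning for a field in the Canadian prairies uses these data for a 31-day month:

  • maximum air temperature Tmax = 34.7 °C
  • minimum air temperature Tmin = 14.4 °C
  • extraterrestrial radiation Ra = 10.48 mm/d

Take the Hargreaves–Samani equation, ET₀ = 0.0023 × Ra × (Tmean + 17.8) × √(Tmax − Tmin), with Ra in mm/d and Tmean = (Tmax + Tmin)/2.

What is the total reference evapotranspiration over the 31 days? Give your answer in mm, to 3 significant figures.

Tmean = (34.7 + 14.4)/2 = 24.55 °C
ET₀ = 0.0023 × 10.48 × (24.55 + 17.8) × √20.3 = 0.0023 × 10.48 × 42.35 × 4.5056 = 4.5993 mm/d
Over 31 days: 4.5993 × 31 = 142.578 mm

143 mm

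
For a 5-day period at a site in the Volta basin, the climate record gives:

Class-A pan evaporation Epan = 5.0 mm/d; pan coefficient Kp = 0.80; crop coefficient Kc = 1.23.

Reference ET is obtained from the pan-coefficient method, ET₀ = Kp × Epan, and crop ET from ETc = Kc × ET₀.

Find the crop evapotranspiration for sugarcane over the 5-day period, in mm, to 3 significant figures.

ET₀ = 0.80 × 5.0 = 4.0000 mm/d
ETc = Kc × ET₀ = 1.23 × 4.0000 = 4.9200 mm/d
Over 5 days: 4.9200 × 5 = 24.600 mm

24.6 mm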